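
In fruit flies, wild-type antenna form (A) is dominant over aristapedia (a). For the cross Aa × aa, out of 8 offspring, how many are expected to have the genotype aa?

Punnett square for Aa × aa:
Offspring genotypes: 2 Aa, 2 aa
Total offspring: 4
Count with target: 2
Probability: 2/4 = 1/2
Expected count = 1/2 × 8 = 4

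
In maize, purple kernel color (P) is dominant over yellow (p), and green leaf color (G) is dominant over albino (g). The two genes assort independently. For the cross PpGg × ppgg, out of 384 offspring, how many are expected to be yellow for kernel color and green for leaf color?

Dihybrid cross PpGg × ppgg — consider each gene separately:
kernel color: Pp × pp → 2 Pp, 2 pp → 2 P_ : 2 pp (out of 4)
leaf color: Gg × gg → 2 Gg, 2 gg → 2 G_ : 2 gg (out of 4)
Looking for: yellow (pp) and green (G_)
P(yellow) = 2/4, P(green) = 2/4
P(both) = 2/4 × 2/4 = 4/16 = 1/4
Expected count = 1/4 × 384 = 96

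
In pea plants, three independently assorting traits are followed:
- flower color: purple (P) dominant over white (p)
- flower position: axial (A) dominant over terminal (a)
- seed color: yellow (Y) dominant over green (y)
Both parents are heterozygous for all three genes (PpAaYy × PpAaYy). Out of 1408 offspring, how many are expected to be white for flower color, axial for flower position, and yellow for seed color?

Trihybrid cross: PpAaYy × PpAaYy
Each trait segregates independently with a 3:1 phenotypic ratio, so each gene contributes 3/4 (dominant) or 1/4 (recessive).
Target: white (flower color), axial (flower position), yellow (seed color)
Probability = product of independent per-trait probabilities
= 1/4 × 3/4 × 3/4 = 9/64
Expected count = 9/64 × 1408 = 198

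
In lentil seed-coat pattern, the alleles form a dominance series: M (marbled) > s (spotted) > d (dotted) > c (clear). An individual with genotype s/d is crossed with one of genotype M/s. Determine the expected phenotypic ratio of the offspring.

Cross: s/d × M/s
Allele dominance: M > s > d > c
Offspring genotypes: 1 M/s, 1 s/s, 1 M/d, 1 s/d
Phenotype counts: 2 marbled, 2 spotted
Ratio: 1 marbled : 1 spotted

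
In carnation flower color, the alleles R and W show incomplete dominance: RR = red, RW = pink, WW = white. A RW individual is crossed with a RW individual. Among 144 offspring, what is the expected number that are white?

Punnett square for RW × RW:
Offspring genotypes: 1 RR, 2 RW, 1 WW
Phenotype counts: 1 red, 2 pink, 1 white
white: 1 out of 4 → fraction 1/4
Expected count = 1/4 × 144 = 36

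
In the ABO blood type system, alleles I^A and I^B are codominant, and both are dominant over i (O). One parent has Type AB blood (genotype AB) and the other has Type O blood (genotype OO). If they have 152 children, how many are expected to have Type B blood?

Cross: AB × OO
Possible offspring genotypes: 2 AO, 2 BO
Blood type counts: 2 Type A, 2 Type B
Probability of Type B: 2/4 = 1/2
Expected count = 1/2 × 152 = 76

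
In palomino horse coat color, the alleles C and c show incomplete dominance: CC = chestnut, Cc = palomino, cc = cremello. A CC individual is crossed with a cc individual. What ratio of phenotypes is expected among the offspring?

Punnett square for CC × cc:
Offspring genotypes: 4 Cc
Phenotype counts: 4 palomino
Ratio: all palomino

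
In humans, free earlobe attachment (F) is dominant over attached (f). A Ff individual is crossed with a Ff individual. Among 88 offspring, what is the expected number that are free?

Punnett square for Ff × Ff:
Offspring genotypes: 1 FF, 2 Ff, 1 ff
free: 3, attached: 1
free: 3 out of 4 → fraction 3/4
Expected count = 3/4 × 88 = 66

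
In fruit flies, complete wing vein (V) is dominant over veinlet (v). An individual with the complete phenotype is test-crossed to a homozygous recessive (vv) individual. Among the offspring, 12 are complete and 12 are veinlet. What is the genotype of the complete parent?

Test cross: ? × vv
Offspring: 12 complete, 12 veinlet — approximately 1:1.
A 1:1 ratio in a test cross indicates the unknown parent is heterozygous (Vv).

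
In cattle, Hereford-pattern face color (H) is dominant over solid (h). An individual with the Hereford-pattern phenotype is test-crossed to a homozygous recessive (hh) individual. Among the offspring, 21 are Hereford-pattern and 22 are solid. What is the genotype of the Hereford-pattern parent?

Test cross: ? × hh
Offspring: 21 Hereford-pattern, 22 solid — approximately 1:1.
A 1:1 ratio in a test cross indicates the unknown parent is heterozygous (Hh).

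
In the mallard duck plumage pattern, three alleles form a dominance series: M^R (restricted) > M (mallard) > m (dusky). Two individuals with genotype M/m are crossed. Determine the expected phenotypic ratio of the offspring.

Cross: M/m × M/m
Allele dominance: M^R > M > m
Offspring genotypes: 1 M/M, 2 M/m, 1 m/m
Phenotype counts: 3 mallard, 1 dusky
Ratio: 3 mallard : 1 dusky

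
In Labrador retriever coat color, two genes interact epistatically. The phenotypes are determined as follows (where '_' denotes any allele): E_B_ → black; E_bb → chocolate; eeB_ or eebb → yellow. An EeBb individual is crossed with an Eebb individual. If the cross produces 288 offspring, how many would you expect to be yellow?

Cross: EeBb × Eebb — consider each gene separately:
E gene: Ee × Ee → 1 EE, 2 Ee, 1 ee → 3 E_ : 1 ee (out of 4)
B gene: Bb × bb → 2 Bb, 2 bb → 2 B_ : 2 bb (out of 4)
Genotype classes (out of 4 × 4 = 16): E_B_ = 3×2 = 6; E_bb = 3×2 = 6; eeB_ = 1×2 = 2; eebb = 1×2 = 2
Apply the phenotype rules: E_B_ (6) → black; E_bb (6) → chocolate; eeB_ (2) + eebb (2) → yellow
Phenotype counts (out of 16): 6 black, 6 chocolate, 4 yellow
yellow: 4 out of 16 → fraction 1/4
Expected count = 1/4 × 288 = 72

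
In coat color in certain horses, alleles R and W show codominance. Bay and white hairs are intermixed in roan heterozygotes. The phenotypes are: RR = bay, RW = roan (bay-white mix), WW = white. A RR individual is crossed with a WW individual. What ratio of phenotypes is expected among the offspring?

Punnett square for RR × WW:
Offspring genotypes: 4 RW
Phenotype counts: 4 roan (bay-white mix)
Ratio: all roan (bay-white mix)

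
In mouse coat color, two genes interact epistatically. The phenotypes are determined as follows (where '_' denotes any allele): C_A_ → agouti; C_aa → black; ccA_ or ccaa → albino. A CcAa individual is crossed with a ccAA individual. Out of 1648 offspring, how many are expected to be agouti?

Cross: CcAa × ccAA — consider each gene separately:
C gene: Cc × cc → 2 Cc, 2 cc → 2 C_ : 2 cc (out of 4)
A gene: Aa × AA → 2 AA, 2 Aa → 4 A_ (out of 4)
Genotype classes (out of 4 × 4 = 16): C_A_ = 2×4 = 8; ccA_ = 2×4 = 8
Apply the phenotype rules: C_A_ (8) → agouti; ccA_ (8) → albino
Phenotype counts (out of 16): 8 agouti, 8 albino
agouti: 8 out of 16 → fraction 1/2
Expected count = 1/2 × 1648 = 824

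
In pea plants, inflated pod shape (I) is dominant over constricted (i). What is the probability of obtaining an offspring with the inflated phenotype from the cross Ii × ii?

Punnett square for Ii × ii:
Offspring genotypes: 2 Ii, 2 ii
Total offspring: 4
Count with target: 2
Probability: 2/4 = 1/2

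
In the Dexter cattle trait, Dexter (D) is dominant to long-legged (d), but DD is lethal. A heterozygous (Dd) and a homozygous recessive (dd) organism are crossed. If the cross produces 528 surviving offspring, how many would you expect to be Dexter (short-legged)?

Cross: Dd × dd
Punnett square offspring (before lethality): 2 Dd, 2 dd
No DD offspring are produced in this cross.
Dexter (short-legged): 2 out of 4 → fraction 1/2
Expected count = 1/2 × 528 = 264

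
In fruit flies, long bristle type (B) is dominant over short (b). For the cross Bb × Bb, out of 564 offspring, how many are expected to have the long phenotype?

Punnett square for Bb × Bb:
Offspring genotypes: 1 BB, 2 Bb, 1 bb
Total offspring: 4
Count with target: 3
Probability: 3/4
Expected count = 3/4 × 564 = 423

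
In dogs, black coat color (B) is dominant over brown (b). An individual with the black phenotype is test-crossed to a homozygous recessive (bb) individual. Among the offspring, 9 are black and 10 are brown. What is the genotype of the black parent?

Test cross: ? × bb
Offspring: 9 black, 10 brown — approximately 1:1.
A 1:1 ratio in a test cross indicates the unknown parent is heterozygous (Bb).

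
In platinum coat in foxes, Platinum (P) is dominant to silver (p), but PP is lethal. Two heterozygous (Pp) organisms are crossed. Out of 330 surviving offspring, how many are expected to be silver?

Cross: Pp × Pp
Punnett square offspring (before lethality): 1 PP, 2 Pp, 1 pp
The PP genotype is lethal (embryos die); surviving offspring: 2 Pp, 1 pp
silver: 1 out of 3 → fraction 1/3
Expected count = 1/3 × 330 = 110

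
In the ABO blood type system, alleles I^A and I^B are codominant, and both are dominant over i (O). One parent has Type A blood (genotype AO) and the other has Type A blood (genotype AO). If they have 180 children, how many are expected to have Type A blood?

Cross: AO × AO
Possible offspring genotypes: 1 AA, 2 AO, 1 OO
Blood type counts: 3 Type A, 1 Type O
Probability of Type A: 3/4
Expected count = 3/4 × 180 = 135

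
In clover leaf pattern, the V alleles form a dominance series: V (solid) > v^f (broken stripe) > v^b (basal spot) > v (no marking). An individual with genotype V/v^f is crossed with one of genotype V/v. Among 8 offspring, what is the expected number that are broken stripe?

Cross: V/v^f × V/v
Allele dominance: V > v^f > v^b > v
Offspring genotypes: 1 V/V, 1 V/v, 1 V/v^f, 1 v^f/v
Phenotype counts: 3 solid, 1 broken stripe
broken stripe: 1 out of 4 → fraction 1/4
Expected count = 1/4 × 8 = 2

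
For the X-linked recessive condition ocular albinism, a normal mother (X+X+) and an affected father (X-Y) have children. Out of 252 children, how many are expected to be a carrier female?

Cross: X+X+ × X-Y
Offspring: 2 X+X-, 2 X+Y
Probability of a carrier female: 2/4 = 1/2
Expected count = 1/2 × 252 = 126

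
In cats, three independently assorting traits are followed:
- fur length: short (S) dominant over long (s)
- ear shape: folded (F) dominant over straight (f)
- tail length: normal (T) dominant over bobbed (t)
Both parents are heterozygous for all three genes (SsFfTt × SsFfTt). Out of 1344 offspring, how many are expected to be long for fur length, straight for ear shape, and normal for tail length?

Trihybrid cross: SsFfTt × SsFfTt
Each trait segregates independently with a 3:1 phenotypic ratio, so each gene contributes 3/4 (dominant) or 1/4 (recessive).
Target: long (fur length), straight (ear shape), normal (tail length)
Probability = product of independent per-trait probabilities
= 1/4 × 1/4 × 3/4 = 3/64
Expected count = 3/64 × 1344 = 63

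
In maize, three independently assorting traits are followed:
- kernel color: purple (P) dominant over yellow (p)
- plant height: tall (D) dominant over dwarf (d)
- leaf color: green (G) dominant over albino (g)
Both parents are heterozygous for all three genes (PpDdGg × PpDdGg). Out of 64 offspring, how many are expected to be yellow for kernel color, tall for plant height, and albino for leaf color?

Trihybrid cross: PpDdGg × PpDdGg
Each trait segregates independently with a 3:1 phenotypic ratio, so each gene contributes 3/4 (dominant) or 1/4 (recessive).
Target: yellow (kernel color), tall (plant height), albino (leaf color)
Probability = product of independent per-trait probabilities
= 1/4 × 3/4 × 1/4 = 3/64
Expected count = 3/64 × 64 = 3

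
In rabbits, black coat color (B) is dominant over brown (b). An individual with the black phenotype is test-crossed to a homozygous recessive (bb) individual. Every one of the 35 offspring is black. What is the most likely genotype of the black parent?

Test cross: ? × bb
All offspring are black.
If the unknown parent were heterozygous (Bb), about half of 35 offspring would be brown; none are. The unknown parent is most likely homozygous dominant (BB).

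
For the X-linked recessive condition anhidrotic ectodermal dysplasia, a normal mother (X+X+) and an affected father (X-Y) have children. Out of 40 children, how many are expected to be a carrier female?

Cross: X+X+ × X-Y
Offspring: 2 X+X-, 2 X+Y
Probability of a carrier female: 2/4 = 1/2
Expected count = 1/2 × 40 = 20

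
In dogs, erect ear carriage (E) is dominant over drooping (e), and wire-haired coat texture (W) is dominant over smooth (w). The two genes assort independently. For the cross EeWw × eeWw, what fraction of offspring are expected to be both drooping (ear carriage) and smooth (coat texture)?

Dihybrid cross EeWw × eeWw — consider each gene separately:
ear carriage: Ee × ee → 2 Ee, 2 ee → 2 E_ : 2 ee (out of 4)
coat texture: Ww × Ww → 1 WW, 2 Ww, 1 ww → 3 W_ : 1 ww (out of 4)
Looking for: drooping (ee) and smooth (ww)
P(drooping) = 2/4, P(smooth) = 1/4
P(both) = 2/4 × 1/4 = 2/16 = 1/8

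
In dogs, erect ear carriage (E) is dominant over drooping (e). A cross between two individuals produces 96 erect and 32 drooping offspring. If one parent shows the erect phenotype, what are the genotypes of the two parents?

Observed offspring: 96 erect, 32 drooping
The observed ratio simplifies to 3:1. Drooping (ee) offspring appear, so each parent must contribute one e allele. The parent stated to show erect carries E, so it is Ee. The other parent is then either Ee or ee: Ee × ee would give a 1:1 split, whereas Ee × Ee gives 3:1 — matching the data. So both parents are heterozygous (Ee × Ee).
Parent genotypes: Ee × Ee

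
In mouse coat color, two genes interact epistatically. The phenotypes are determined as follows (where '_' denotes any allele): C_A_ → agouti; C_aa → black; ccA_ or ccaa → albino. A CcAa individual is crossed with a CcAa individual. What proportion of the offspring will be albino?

Cross: CcAa × CcAa — consider each gene separately:
C gene: Cc × Cc → 1 CC, 2 Cc, 1 cc → 3 C_ : 1 cc (out of 4)
A gene: Aa × Aa → 1 AA, 2 Aa, 1 aa → 3 A_ : 1 aa (out of 4)
Genotype classes (out of 4 × 4 = 16): C_A_ = 3×3 = 9; C_aa = 3×1 = 3; ccA_ = 1×3 = 3; ccaa = 1×1 = 1
Apply the phenotype rules: C_A_ (9) → agouti; C_aa (3) → black; ccA_ (3) + ccaa (1) → albino
Phenotype counts (out of 16): 9 agouti, 3 black, 4 albino
albino: 4 out of 16
Probability: 4/16 = 1/4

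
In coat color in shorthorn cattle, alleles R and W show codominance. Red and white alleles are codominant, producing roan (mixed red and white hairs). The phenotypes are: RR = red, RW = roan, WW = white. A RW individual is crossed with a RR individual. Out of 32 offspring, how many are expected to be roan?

Punnett square for RW × RR:
Offspring genotypes: 2 RR, 2 RW
Phenotype counts: 2 red, 2 roan
roan: 2 out of 4 → fraction 1/2
Expected count = 1/2 × 32 = 16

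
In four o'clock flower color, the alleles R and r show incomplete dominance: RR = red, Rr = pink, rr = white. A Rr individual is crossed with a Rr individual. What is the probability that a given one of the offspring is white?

Punnett square for Rr × Rr:
Offspring genotypes: 1 RR, 2 Rr, 1 rr
Phenotype counts: 1 red, 2 pink, 1 white
white: 1 out of 4
Probability: 1/4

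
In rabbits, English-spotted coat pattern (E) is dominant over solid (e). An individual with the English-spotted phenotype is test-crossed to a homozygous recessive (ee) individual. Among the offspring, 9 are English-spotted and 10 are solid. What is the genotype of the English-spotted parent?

Test cross: ? × ee
Offspring: 9 English-spotted, 10 solid — approximately 1:1.
A 1:1 ratio in a test cross indicates the unknown parent is heterozygous (Ee).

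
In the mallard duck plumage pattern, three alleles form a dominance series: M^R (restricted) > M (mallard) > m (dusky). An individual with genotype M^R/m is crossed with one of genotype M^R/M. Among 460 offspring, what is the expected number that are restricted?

Cross: M^R/m × M^R/M
Allele dominance: M^R > M > m
Offspring genotypes: 1 M^R/M^R, 1 M^R/M, 1 M^R/m, 1 M/m
Phenotype counts: 3 restricted, 1 mallard
restricted: 3 out of 4 → fraction 3/4
Expected count = 3/4 × 460 = 345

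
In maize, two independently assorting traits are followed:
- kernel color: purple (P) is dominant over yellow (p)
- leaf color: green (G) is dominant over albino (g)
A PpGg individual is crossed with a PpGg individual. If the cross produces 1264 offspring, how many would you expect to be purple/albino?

Dihybrid cross PpGg × PpGg — consider each gene separately:
kernel color: Pp × Pp → 1 PP, 2 Pp, 1 pp → 3 P_ : 1 pp (out of 4)
leaf color: Gg × Gg → 1 GG, 2 Gg, 1 gg → 3 G_ : 1 gg (out of 4)
Combine (counts out of 4 × 4 = 16): purple/green (P_G_) = 3×3 = 9; purple/albino (P_gg) = 3×1 = 3; yellow/green (ppG_) = 1×3 = 3; yellow/albino (ppgg) = 1×1 = 1
Phenotype counts (out of 16): 9 purple/green, 3 purple/albino, 3 yellow/green, 1 yellow/albino
purple/albino: 3 out of 16 → fraction 3/16
Expected count = 3/16 × 1264 = 237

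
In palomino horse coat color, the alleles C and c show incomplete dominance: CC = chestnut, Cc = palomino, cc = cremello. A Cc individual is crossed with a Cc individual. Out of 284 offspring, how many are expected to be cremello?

Punnett square for Cc × Cc:
Offspring genotypes: 1 CC, 2 Cc, 1 cc
Phenotype counts: 1 chestnut, 2 palomino, 1 cremello
cremello: 1 out of 4 → fraction 1/4
Expected count = 1/4 × 284 = 71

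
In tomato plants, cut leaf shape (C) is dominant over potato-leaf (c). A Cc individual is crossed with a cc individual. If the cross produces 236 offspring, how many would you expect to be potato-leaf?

Punnett square for Cc × cc:
Offspring genotypes: 2 Cc, 2 cc
cut: 2, potato-leaf: 2
potato-leaf: 2 out of 4 → fraction 1/2
Expected count = 1/2 × 236 = 118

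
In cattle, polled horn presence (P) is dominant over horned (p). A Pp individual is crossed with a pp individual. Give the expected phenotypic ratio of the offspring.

Punnett square for Pp × pp:
Offspring genotypes: 2 Pp, 2 pp
polled: 2, horned: 2
Ratio: 1:1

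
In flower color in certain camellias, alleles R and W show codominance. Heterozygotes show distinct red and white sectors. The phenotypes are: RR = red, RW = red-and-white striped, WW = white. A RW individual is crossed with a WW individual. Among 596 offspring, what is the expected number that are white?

Punnett square for RW × WW:
Offspring genotypes: 2 RW, 2 WW
Phenotype counts: 2 red-and-white striped, 2 white
white: 2 out of 4 → fraction 1/2
Expected count = 1/2 × 596 = 298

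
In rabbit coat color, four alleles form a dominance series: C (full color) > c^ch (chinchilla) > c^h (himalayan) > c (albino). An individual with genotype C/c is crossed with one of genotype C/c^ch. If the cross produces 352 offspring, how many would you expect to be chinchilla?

Cross: C/c × C/c^ch
Allele dominance: C > c^ch > c^h > c
Offspring genotypes: 1 C/C, 1 C/c^ch, 1 C/c, 1 c^ch/c
Phenotype counts: 3 full color, 1 chinchilla
chinchilla: 1 out of 4 → fraction 1/4
Expected count = 1/4 × 352 = 88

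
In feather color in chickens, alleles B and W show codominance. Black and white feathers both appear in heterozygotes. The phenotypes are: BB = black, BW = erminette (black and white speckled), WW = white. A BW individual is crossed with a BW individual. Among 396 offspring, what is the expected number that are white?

Punnett square for BW × BW:
Offspring genotypes: 1 BB, 2 BW, 1 WW
Phenotype counts: 1 black, 2 erminette (black and white speckled), 1 white
white: 1 out of 4 → fraction 1/4
Expected count = 1/4 × 396 = 99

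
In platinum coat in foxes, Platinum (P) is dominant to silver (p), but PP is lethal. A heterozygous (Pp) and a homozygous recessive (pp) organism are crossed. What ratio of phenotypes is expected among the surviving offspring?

Cross: Pp × pp
Punnett square offspring (before lethality): 2 Pp, 2 pp
No PP offspring are produced in this cross.
Ratio: 1 platinum : 1 silver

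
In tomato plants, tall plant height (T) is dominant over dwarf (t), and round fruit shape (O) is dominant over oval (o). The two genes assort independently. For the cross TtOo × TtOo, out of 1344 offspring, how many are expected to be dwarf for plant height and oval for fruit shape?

Dihybrid cross TtOo × TtOo — consider each gene separately:
plant height: Tt × Tt → 1 TT, 2 Tt, 1 tt → 3 T_ : 1 tt (out of 4)
fruit shape: Oo × Oo → 1 OO, 2 Oo, 1 oo → 3 O_ : 1 oo (out of 4)
Looking for: dwarf (tt) and oval (oo)
P(dwarf) = 1/4, P(oval) = 1/4
P(both) = 1/4 × 1/4 = 1/16
Expected count = 1/16 × 1344 = 84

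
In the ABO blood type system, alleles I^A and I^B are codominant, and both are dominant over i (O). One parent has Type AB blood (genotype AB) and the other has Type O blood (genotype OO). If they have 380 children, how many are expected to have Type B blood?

Cross: AB × OO
Possible offspring genotypes: 2 AO, 2 BO
Blood type counts: 2 Type A, 2 Type B
Probability of Type B: 2/4 = 1/2
Expected count = 1/2 × 380 = 190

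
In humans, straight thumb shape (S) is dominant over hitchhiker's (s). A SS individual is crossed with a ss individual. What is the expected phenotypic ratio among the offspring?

Punnett square for SS × ss:
Offspring genotypes: 4 Ss
straight: 4, hitchhiker's: 0
Ratio: all straight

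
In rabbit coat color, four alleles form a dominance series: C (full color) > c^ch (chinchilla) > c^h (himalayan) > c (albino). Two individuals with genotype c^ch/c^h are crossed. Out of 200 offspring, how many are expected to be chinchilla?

Cross: c^ch/c^h × c^ch/c^h
Allele dominance: C > c^ch > c^h > c
Offspring genotypes: 1 c^ch/c^ch, 2 c^ch/c^h, 1 c^h/c^h
Phenotype counts: 3 chinchilla, 1 himalayan
chinchilla: 3 out of 4 → fraction 3/4
Expected count = 3/4 × 200 = 150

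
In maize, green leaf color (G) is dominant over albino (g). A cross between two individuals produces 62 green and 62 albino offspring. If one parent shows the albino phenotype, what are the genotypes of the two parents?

Observed offspring: 62 green, 62 albino
The observed ratio simplifies to 1:1. One parent shows albino, so its genotype must be gg. A 1:1 offspring split requires the other parent to be heterozygous (Gg).
Parent genotypes: gg × Gg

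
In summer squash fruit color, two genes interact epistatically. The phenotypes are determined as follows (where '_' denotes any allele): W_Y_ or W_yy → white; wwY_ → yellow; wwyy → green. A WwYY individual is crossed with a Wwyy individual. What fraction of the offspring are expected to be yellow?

Cross: WwYY × Wwyy — consider each gene separately:
W gene: Ww × Ww → 1 WW, 2 Ww, 1 ww → 3 W_ : 1 ww (out of 4)
Y gene: YY × yy → 4 Yy → 4 Y_ (out of 4)
Genotype classes (out of 4 × 4 = 16): W_Y_ = 3×4 = 12; wwY_ = 1×4 = 4
Apply the phenotype rules: W_Y_ (12) → white; wwY_ (4) → yellow
Phenotype counts (out of 16): 12 white, 4 yellow
yellow: 4 out of 16
Probability: 4/16 = 1/4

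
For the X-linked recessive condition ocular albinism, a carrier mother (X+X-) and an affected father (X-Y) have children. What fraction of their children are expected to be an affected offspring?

Cross: X+X- × X-Y
Offspring: 1 X+X-, 1 X+Y, 1 X-X-, 1 X-Y
Probability of an affected offspring: 2/4 = 1/2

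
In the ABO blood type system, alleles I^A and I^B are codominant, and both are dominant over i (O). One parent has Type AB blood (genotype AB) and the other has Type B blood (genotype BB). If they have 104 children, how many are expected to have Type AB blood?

Cross: AB × BB
Possible offspring genotypes: 2 AB, 2 BB
Blood type counts: 2 Type AB, 2 Type B
Probability of Type AB: 2/4 = 1/2
Expected count = 1/2 × 104 = 52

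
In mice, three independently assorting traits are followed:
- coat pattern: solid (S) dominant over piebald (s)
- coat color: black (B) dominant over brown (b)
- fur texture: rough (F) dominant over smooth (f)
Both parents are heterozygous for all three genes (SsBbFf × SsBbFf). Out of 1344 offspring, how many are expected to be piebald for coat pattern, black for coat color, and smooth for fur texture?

Trihybrid cross: SsBbFf × SsBbFf
Each trait segregates independently with a 3:1 phenotypic ratio, so each gene contributes 3/4 (dominant) or 1/4 (recessive).
Target: piebald (coat pattern), black (coat color), smooth (fur texture)
Probability = product of independent per-trait probabilities
= 1/4 × 3/4 × 1/4 = 3/64
Expected count = 3/64 × 1344 = 63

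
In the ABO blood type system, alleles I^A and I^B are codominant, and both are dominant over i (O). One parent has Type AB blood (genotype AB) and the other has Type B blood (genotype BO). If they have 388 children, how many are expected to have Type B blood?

Cross: AB × BO
Possible offspring genotypes: 1 AB, 1 AO, 1 BB, 1 BO
Blood type counts: 1 Type AB, 1 Type A, 2 Type B
Probability of Type B: 2/4 = 1/2
Expected count = 1/2 × 388 = 194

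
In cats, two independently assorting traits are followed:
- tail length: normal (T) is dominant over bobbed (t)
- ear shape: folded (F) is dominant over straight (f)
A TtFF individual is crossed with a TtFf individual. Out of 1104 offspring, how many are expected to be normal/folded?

Dihybrid cross TtFF × TtFf — consider each gene separately:
tail length: Tt × Tt → 1 TT, 2 Tt, 1 tt → 3 T_ : 1 tt (out of 4)
ear shape: FF × Ff → 2 FF, 2 Ff → 4 F_ (out of 4)
Combine (counts out of 4 × 4 = 16): normal/folded (T_F_) = 3×4 = 12; bobbed/folded (ttF_) = 1×4 = 4
Phenotype counts (out of 16): 12 normal/folded, 4 bobbed/folded
normal/folded: 12 out of 16 → fraction 3/4
Expected count = 3/4 × 1104 = 828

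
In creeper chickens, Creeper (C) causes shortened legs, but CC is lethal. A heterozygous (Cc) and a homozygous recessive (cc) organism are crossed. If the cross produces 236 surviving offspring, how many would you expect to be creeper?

Cross: Cc × cc
Punnett square offspring (before lethality): 2 Cc, 2 cc
No CC offspring are produced in this cross.
creeper: 2 out of 4 → fraction 1/2
Expected count = 1/2 × 236 = 118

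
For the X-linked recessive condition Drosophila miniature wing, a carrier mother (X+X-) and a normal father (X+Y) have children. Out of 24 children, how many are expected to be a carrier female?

Cross: X+X- × X+Y
Offspring: 1 X+X+, 1 X+Y, 1 X+X-, 1 X-Y
Probability of a carrier female: 1/4
Expected count = 1/4 × 24 = 6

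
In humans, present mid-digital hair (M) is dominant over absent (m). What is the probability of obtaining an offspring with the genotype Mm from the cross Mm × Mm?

Punnett square for Mm × Mm:
Offspring genotypes: 1 MM, 2 Mm, 1 mm
Total offspring: 4
Count with target: 2
Probability: 2/4 = 1/2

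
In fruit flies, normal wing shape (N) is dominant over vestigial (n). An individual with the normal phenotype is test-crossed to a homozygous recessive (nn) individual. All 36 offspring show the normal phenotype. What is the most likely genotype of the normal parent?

Test cross: ? × nn
All offspring are normal.
If the unknown parent were heterozygous (Nn), about half of 36 offspring would be vestigial; none are. The unknown parent is most likely homozygous dominant (NN).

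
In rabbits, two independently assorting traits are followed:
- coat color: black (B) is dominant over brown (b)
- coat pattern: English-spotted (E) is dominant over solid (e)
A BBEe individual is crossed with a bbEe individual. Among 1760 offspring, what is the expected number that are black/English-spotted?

Dihybrid cross BBEe × bbEe — consider each gene separately:
coat color: BB × bb → 4 Bb → 4 B_ (out of 4)
coat pattern: Ee × Ee → 1 EE, 2 Ee, 1 ee → 3 E_ : 1 ee (out of 4)
Combine (counts out of 4 × 4 = 16): black/English-spotted (B_E_) = 4×3 = 12; black/solid (B_ee) = 4×1 = 4
Phenotype counts (out of 16): 12 black/English-spotted, 4 black/solid
black/English-spotted: 12 out of 16 → fraction 3/4
Expected count = 3/4 × 1760 = 1320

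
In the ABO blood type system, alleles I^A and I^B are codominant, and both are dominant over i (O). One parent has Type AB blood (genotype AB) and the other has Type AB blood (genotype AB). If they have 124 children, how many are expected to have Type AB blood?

Cross: AB × AB
Possible offspring genotypes: 1 AA, 2 AB, 1 BB
Blood type counts: 1 Type A, 2 Type AB, 1 Type B
Probability of Type AB: 2/4 = 1/2
Expected count = 1/2 × 124 = 62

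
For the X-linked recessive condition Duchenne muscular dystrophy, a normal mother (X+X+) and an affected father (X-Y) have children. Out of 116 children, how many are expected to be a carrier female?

Cross: X+X+ × X-Y
Offspring: 2 X+X-, 2 X+Y
Probability of a carrier female: 2/4 = 1/2
Expected count = 1/2 × 116 = 58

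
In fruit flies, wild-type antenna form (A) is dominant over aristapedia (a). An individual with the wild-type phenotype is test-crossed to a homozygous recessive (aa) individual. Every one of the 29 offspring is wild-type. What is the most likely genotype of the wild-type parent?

Test cross: ? × aa
All offspring are wild-type.
If the unknown parent were heterozygous (Aa), about half of 29 offspring would be aristapedia; none are. The unknown parent is most likely homozygous dominant (AA).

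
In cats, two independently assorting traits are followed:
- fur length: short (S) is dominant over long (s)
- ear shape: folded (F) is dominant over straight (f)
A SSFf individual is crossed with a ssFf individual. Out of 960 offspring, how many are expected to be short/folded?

Dihybrid cross SSFf × ssFf — consider each gene separately:
fur length: SS × ss → 4 Ss → 4 S_ (out of 4)
ear shape: Ff × Ff → 1 FF, 2 Ff, 1 ff → 3 F_ : 1 ff (out of 4)
Combine (counts out of 4 × 4 = 16): short/folded (S_F_) = 4×3 = 12; short/straight (S_ff) = 4×1 = 4
Phenotype counts (out of 16): 12 short/folded, 4 short/straight
short/folded: 12 out of 16 → fraction 3/4
Expected count = 3/4 × 960 = 720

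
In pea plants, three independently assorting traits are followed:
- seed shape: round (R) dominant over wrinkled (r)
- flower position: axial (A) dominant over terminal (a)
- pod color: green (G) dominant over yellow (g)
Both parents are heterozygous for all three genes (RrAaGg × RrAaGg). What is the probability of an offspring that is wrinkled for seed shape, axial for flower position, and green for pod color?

Trihybrid cross: RrAaGg × RrAaGg
Each trait segregates independently with a 3:1 phenotypic ratio, so each gene contributes 3/4 (dominant) or 1/4 (recessive).
Target: wrinkled (seed shape), axial (flower position), green (pod color)
Probability = product of independent per-trait probabilities
= 1/4 × 3/4 × 3/4 = 9/64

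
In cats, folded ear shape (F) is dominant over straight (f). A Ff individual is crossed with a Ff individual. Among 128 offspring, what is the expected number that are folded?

Punnett square for Ff × Ff:
Offspring genotypes: 1 FF, 2 Ff, 1 ff
folded: 3, straight: 1
folded: 3 out of 4 → fraction 3/4
Expected count = 3/4 × 128 = 96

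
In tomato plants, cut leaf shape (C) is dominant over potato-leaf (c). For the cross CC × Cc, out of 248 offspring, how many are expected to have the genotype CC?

Punnett square for CC × Cc:
Offspring genotypes: 2 CC, 2 Cc
Total offspring: 4
Count with target: 2
Probability: 2/4 = 1/2
Expected count = 1/2 × 248 = 124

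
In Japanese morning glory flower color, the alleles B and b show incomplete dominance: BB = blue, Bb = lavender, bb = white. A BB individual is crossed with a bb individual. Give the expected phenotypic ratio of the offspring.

Punnett square for BB × bb:
Offspring genotypes: 4 Bb
Phenotype counts: 4 lavender
Ratio: all lavender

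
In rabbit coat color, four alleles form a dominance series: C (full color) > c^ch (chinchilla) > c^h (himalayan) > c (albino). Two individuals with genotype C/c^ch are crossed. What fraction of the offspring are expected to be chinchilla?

Cross: C/c^ch × C/c^ch
Allele dominance: C > c^ch > c^h > c
Offspring genotypes: 1 C/C, 2 C/c^ch, 1 c^ch/c^ch
Phenotype counts: 3 full color, 1 chinchilla
chinchilla: 1 out of 4
Probability: 1/4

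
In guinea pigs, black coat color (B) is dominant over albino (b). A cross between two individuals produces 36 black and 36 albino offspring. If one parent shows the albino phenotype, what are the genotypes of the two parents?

Observed offspring: 36 black, 36 albino
The observed ratio simplifies to 1:1. One parent shows albino, so its genotype must be bb. A 1:1 offspring split requires the other parent to be heterozygous (Bb).
Parent genotypes: bb × Bb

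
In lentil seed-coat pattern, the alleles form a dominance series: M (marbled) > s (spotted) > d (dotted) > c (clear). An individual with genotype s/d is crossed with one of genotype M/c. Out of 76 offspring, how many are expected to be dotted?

Cross: s/d × M/c
Allele dominance: M > s > d > c
Offspring genotypes: 1 M/s, 1 s/c, 1 M/d, 1 d/c
Phenotype counts: 2 marbled, 1 spotted, 1 dotted
dotted: 1 out of 4 → fraction 1/4
Expected count = 1/4 × 76 = 19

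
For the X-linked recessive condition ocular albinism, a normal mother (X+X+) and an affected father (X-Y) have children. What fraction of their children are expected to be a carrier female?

Cross: X+X+ × X-Y
Offspring: 2 X+X-, 2 X+Y
Probability of a carrier female: 2/4 = 1/2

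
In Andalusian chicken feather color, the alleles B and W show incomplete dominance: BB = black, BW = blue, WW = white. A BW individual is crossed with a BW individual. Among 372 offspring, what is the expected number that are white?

Punnett square for BW × BW:
Offspring genotypes: 1 BB, 2 BW, 1 WW
Phenotype counts: 1 black, 2 blue, 1 white
white: 1 out of 4 → fraction 1/4
Expected count = 1/4 × 372 = 93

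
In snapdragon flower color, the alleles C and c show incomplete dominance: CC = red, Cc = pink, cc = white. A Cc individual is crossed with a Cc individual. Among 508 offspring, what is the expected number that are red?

Punnett square for Cc × Cc:
Offspring genotypes: 1 CC, 2 Cc, 1 cc
Phenotype counts: 1 red, 2 pink, 1 white
red: 1 out of 4 → fraction 1/4
Expected count = 1/4 × 508 = 127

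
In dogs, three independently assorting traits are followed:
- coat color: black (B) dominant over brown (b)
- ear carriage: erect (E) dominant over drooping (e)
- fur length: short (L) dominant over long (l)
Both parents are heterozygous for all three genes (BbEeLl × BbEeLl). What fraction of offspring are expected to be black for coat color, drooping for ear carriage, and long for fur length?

Trihybrid cross: BbEeLl × BbEeLl
Each trait segregates independently with a 3:1 phenotypic ratio, so each gene contributes 3/4 (dominant) or 1/4 (recessive).
Target: black (coat color), drooping (ear carriage), long (fur length)
Probability = product of independent per-trait probabilities
= 3/4 × 1/4 × 1/4 = 3/64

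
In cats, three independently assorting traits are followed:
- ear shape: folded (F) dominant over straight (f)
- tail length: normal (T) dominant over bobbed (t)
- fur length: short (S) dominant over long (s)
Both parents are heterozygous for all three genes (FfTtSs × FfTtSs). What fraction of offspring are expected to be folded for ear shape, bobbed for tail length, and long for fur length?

Trihybrid cross: FfTtSs × FfTtSs
Each trait segregates independently with a 3:1 phenotypic ratio, so each gene contributes 3/4 (dominant) or 1/4 (recessive).
Target: folded (ear shape), bobbed (tail length), long (fur length)
Probability = product of independent per-trait probabilities
= 3/4 × 1/4 × 1/4 = 3/64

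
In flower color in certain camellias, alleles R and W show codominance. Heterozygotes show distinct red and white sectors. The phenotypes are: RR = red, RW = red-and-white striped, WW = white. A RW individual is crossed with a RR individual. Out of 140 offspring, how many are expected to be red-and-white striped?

Punnett square for RW × RR:
Offspring genotypes: 2 RR, 2 RW
Phenotype counts: 2 red, 2 red-and-white striped
red-and-white striped: 2 out of 4 → fraction 1/2
Expected count = 1/2 × 140 = 70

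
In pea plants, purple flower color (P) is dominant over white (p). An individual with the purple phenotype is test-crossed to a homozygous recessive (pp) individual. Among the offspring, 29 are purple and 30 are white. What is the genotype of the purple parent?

Test cross: ? × pp
Offspring: 29 purple, 30 white — approximately 1:1.
A 1:1 ratio in a test cross indicates the unknown parent is heterozygous (Pp).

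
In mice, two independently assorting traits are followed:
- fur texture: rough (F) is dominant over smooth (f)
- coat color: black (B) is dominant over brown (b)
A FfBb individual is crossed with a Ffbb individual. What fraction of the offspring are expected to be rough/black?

Dihybrid cross FfBb × Ffbb — consider each gene separately:
fur texture: Ff × Ff → 1 FF, 2 Ff, 1 ff → 3 F_ : 1 ff (out of 4)
coat color: Bb × bb → 2 Bb, 2 bb → 2 B_ : 2 bb (out of 4)
Combine (counts out of 4 × 4 = 16): rough/black (F_B_) = 3×2 = 6; rough/brown (F_bb) = 3×2 = 6; smooth/black (ffB_) = 1×2 = 2; smooth/brown (ffbb) = 1×2 = 2
Phenotype counts (out of 16): 6 rough/black, 6 rough/brown, 2 smooth/black, 2 smooth/brown
rough/black: 6 out of 16
Probability: 6/16 = 3/8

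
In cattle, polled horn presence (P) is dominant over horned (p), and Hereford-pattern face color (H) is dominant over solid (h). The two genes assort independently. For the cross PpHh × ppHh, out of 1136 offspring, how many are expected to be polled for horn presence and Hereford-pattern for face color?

Dihybrid cross PpHh × ppHh — consider each gene separately:
horn presence: Pp × pp → 2 Pp, 2 pp → 2 P_ : 2 pp (out of 4)
face color: Hh × Hh → 1 HH, 2 Hh, 1 hh → 3 H_ : 1 hh (out of 4)
Looking for: polled (P_) and Hereford-pattern (H_)
P(polled) = 2/4, P(Hereford-pattern) = 3/4
P(both) = 2/4 × 3/4 = 6/16 = 3/8
Expected count = 3/8 × 1136 = 426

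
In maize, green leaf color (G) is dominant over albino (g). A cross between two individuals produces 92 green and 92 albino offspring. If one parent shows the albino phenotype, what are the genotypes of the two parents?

Observed offspring: 92 green, 92 albino
The observed ratio simplifies to 1:1. One parent shows albino, so its genotype must be gg. A 1:1 offspring split requires the other parent to be heterozygous (Gg).
Parent genotypes: gg × Gg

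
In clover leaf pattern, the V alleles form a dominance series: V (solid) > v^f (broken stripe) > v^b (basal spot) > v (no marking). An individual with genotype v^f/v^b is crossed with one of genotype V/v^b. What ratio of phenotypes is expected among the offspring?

Cross: v^f/v^b × V/v^b
Allele dominance: V > v^f > v^b > v
Offspring genotypes: 1 V/v^f, 1 v^f/v^b, 1 V/v^b, 1 v^b/v^b
Phenotype counts: 2 solid, 1 broken stripe, 1 basal spot
Ratio: 2 solid : 1 broken stripe : 1 basal spot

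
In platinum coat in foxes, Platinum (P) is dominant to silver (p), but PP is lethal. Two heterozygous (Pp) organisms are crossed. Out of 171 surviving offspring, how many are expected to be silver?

Cross: Pp × Pp
Punnett square offspring (before lethality): 1 PP, 2 Pp, 1 pp
The PP genotype is lethal (embryos die); surviving offspring: 2 Pp, 1 pp
silver: 1 out of 3 → fraction 1/3
Expected count = 1/3 × 171 = 57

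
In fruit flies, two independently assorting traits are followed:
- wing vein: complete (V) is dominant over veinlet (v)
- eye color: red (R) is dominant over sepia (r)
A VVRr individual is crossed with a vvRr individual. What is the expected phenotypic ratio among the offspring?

Dihybrid cross VVRr × vvRr — consider each gene separately:
wing vein: VV × vv → 4 Vv → 4 V_ (out of 4)
eye color: Rr × Rr → 1 RR, 2 Rr, 1 rr → 3 R_ : 1 rr (out of 4)
Combine (counts out of 4 × 4 = 16): complete/red (V_R_) = 4×3 = 12; complete/sepia (V_rr) = 4×1 = 4
Phenotype counts (out of 16): 12 complete/red, 4 complete/sepia
Ratio: 3 complete/red : 1 complete/sepia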